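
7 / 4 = 1.75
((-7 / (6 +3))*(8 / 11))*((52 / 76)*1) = -728 / 1881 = -0.39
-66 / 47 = -1.40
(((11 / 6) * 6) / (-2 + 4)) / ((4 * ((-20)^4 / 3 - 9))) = 3 / 116344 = 0.00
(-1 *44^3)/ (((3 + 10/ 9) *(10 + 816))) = -25.09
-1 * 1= -1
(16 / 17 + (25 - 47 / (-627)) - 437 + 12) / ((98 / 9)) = -12758307 / 348194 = -36.64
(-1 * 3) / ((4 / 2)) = -3 / 2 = -1.50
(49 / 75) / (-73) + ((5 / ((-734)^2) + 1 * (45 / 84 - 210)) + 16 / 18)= -6460218935237 / 30971735550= -208.58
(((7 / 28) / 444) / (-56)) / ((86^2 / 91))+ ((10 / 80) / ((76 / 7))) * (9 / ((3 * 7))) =9851225 / 1996564992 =0.00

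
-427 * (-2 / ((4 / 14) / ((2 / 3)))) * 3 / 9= 5978 / 9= 664.22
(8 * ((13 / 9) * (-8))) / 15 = -832 / 135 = -6.16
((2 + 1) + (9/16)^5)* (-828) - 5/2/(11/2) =-7298587949/2883584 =-2531.08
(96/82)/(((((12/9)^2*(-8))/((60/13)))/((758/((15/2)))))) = -20466/533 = -38.40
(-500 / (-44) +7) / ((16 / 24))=303 / 11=27.55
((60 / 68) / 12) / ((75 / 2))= 1 / 510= 0.00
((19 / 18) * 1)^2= 361 / 324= 1.11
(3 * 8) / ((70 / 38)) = 456 / 35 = 13.03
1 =1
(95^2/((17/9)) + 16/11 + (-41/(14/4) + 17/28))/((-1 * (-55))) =24966759/287980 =86.70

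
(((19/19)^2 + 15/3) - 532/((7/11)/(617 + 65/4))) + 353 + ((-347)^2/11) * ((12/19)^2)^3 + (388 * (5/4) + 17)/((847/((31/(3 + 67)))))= -736866823297616329/1394675142245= -528342.98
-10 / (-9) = 10 / 9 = 1.11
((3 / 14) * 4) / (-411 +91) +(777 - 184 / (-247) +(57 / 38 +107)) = 245170059 / 276640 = 886.24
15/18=0.83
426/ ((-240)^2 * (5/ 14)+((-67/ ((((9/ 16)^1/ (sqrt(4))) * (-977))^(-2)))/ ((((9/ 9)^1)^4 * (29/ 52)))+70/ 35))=-22138368/ 470331668417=-0.00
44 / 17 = 2.59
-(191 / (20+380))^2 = -36481 / 160000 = -0.23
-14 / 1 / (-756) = 1 / 54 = 0.02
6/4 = 3/2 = 1.50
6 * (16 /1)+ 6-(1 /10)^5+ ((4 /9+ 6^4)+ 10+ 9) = 1275699991 /900000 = 1417.44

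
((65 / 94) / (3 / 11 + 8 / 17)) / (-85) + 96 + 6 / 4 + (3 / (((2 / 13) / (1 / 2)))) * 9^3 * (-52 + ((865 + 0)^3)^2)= 77803912779336519583878863 / 26132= 2977342445252430720338.24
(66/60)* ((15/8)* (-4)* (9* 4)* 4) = -1188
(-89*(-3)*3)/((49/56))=6408/7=915.43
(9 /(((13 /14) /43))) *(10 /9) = 6020 /13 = 463.08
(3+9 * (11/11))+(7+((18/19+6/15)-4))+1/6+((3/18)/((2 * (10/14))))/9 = 169567/10260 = 16.53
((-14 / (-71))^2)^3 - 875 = -112087740901339 / 128100283921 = -875.00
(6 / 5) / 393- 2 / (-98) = 753 / 32095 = 0.02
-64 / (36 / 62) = -992 / 9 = -110.22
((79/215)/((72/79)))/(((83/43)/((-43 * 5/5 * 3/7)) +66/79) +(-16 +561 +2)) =21200677/28802725680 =0.00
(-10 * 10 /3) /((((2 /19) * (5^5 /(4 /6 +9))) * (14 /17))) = -9367 /7875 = -1.19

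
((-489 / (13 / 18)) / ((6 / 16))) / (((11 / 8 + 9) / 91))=-1314432 / 83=-15836.53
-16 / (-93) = 16 / 93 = 0.17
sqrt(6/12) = sqrt(2)/2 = 0.71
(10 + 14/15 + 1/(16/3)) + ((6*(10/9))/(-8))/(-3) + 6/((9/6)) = 11087/720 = 15.40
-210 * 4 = -840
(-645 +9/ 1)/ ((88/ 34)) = -2703/ 11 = -245.73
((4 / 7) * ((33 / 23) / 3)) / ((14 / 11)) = 242 / 1127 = 0.21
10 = 10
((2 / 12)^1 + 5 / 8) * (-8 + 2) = -19 / 4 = -4.75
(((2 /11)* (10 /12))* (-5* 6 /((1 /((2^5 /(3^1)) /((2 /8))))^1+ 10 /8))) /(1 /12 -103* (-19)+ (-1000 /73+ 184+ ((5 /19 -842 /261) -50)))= -9267379200 /5385850803773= -0.00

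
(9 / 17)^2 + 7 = 2104 / 289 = 7.28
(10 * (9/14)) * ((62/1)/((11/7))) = 2790/11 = 253.64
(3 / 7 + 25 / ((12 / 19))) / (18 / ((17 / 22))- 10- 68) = -57137 / 78120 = -0.73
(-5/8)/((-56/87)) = 435/448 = 0.97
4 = 4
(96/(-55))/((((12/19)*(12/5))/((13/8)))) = -247/132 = -1.87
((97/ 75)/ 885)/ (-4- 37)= -97/ 2721375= -0.00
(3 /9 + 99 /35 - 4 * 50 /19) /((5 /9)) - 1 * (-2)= -37426 /3325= -11.26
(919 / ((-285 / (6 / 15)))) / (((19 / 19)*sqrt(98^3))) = -919*sqrt(2) / 977550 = -0.00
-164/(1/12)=-1968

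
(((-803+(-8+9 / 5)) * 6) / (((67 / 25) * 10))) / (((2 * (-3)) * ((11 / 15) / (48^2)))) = 69914880 / 737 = 94864.15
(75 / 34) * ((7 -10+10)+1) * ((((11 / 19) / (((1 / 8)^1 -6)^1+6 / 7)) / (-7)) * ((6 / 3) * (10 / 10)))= 0.58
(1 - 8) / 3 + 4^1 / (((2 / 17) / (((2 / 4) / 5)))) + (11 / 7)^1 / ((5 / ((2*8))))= 128 / 21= 6.10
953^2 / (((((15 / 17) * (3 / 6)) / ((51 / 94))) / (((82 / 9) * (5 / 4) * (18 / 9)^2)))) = 21522736882 / 423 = 50881174.66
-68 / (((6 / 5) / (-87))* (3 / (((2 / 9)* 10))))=98600 / 27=3651.85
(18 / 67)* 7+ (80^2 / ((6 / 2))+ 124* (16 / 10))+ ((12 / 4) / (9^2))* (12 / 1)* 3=2346622 / 1005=2334.95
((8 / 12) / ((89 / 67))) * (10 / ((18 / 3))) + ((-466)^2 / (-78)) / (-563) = 33894056 / 5862519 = 5.78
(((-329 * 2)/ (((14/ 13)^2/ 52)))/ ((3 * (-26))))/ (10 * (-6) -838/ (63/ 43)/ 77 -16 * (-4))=-1834833/ 16630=-110.33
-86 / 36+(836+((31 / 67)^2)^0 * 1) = 15023 / 18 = 834.61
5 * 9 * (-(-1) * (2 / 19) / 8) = 45 / 76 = 0.59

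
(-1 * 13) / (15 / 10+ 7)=-26 / 17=-1.53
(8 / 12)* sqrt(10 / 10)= 2 / 3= 0.67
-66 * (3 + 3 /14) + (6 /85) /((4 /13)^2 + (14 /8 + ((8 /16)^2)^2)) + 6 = -206.11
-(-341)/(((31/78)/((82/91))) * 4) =193.29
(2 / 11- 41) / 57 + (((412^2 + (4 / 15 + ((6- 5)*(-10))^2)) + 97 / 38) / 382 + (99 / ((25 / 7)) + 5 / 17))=96077379413 / 203586900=471.92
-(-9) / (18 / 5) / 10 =1 / 4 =0.25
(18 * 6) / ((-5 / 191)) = -20628 / 5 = -4125.60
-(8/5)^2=-64/25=-2.56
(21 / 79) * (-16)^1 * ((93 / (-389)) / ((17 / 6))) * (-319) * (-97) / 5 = 5801441184 / 2612135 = 2220.96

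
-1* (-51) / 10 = 5.10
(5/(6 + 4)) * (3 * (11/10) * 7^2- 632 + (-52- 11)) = -5333/20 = -266.65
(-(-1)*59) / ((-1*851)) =-59 / 851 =-0.07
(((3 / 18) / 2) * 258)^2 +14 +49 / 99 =476.74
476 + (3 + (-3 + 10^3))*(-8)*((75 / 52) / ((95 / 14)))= -302428 / 247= -1224.40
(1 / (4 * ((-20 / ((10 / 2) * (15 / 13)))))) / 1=-15 / 208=-0.07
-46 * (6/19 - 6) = 4968/19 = 261.47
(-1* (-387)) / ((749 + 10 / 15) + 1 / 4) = 4644 / 8999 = 0.52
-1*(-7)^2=-49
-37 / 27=-1.37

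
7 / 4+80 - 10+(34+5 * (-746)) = -14497 / 4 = -3624.25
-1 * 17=-17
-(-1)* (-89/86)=-89/86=-1.03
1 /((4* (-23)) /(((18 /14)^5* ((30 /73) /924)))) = -295245 /17382875048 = -0.00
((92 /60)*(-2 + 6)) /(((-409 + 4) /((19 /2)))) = -0.14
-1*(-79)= 79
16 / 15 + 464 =6976 / 15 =465.07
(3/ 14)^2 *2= 9/ 98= 0.09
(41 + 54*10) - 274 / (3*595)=1036811 / 1785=580.85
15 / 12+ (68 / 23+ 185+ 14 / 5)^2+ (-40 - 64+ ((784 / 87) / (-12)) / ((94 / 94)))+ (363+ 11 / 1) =506140928861 / 13806900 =36658.55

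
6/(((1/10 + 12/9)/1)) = 180/43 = 4.19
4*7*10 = 280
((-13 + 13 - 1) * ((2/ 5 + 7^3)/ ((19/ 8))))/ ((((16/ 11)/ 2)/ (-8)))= 151096/ 95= 1590.48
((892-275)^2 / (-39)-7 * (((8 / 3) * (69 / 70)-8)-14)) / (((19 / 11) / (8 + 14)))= -454234726 / 3705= -122600.47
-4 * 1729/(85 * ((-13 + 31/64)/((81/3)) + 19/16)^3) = -48950673408/228277615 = -214.43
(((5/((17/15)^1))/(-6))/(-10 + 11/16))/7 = 200/17731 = 0.01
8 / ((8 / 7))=7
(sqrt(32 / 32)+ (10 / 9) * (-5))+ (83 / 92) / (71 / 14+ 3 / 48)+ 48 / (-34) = -11718853 / 2023425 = -5.79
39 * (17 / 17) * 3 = 117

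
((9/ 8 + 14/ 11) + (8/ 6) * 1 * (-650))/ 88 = -9.82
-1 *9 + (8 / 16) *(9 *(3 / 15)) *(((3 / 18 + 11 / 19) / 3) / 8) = -5455 / 608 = -8.97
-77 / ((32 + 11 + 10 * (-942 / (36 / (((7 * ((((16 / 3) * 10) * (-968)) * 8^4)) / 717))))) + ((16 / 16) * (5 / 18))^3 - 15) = -107326296 / 752968413739219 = -0.00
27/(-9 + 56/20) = -135/31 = -4.35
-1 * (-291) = 291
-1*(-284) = 284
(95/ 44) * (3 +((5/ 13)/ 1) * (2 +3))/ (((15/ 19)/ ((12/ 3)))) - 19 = 14953/ 429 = 34.86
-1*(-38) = 38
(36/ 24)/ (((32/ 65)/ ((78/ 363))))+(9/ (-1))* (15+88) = -3586809/ 3872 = -926.35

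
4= 4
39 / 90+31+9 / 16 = 7679 / 240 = 32.00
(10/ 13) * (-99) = -990/ 13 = -76.15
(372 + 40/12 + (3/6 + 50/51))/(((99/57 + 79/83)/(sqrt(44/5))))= 415.75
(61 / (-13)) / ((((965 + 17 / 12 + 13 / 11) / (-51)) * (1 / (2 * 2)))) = 1642608 / 1660399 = 0.99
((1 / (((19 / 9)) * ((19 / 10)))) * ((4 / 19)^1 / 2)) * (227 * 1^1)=40860 / 6859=5.96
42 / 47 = 0.89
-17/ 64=-0.27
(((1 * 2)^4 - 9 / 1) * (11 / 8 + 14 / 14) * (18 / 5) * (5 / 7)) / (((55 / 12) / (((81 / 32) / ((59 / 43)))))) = 1786779 / 103840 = 17.21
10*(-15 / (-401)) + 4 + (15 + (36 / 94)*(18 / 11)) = 4146497 / 207317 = 20.00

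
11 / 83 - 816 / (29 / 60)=-1688.14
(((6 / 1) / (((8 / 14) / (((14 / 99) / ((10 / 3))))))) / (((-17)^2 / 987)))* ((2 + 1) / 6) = 48363 / 63580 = 0.76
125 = 125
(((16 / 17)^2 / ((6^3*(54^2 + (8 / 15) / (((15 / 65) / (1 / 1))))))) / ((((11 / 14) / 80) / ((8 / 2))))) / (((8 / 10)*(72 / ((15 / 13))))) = 140000 / 12211260633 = 0.00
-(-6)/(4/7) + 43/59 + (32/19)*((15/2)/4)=14.39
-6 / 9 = -0.67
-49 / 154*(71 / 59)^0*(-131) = 917 / 22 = 41.68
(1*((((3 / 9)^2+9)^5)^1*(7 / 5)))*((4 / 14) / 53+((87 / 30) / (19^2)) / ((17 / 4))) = 307298841231616 / 480158419725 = 639.99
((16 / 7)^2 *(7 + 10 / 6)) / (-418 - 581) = -6656 / 146853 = -0.05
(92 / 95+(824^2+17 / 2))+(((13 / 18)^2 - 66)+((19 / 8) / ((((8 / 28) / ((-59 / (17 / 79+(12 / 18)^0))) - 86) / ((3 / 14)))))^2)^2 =1730569325951483733251030135584281881971247 / 2532764531324644321794992230414417920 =683272.88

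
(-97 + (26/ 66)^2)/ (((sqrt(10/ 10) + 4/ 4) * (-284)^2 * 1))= -13183/ 21958596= -0.00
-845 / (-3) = 845 / 3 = 281.67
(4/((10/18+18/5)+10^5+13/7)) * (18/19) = 11340/299267993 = 0.00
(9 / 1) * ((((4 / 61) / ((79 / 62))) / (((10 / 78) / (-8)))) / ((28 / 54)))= -9401184 / 168665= -55.74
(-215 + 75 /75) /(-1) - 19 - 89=106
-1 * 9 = -9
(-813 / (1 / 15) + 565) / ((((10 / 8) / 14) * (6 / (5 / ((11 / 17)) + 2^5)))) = -28460936 / 33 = -862452.61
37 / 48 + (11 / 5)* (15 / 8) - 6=-53 / 48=-1.10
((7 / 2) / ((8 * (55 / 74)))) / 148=7 / 1760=0.00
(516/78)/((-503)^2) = 86/3289117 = 0.00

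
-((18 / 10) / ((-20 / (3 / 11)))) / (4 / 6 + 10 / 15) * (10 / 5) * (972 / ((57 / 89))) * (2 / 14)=583929 / 73150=7.98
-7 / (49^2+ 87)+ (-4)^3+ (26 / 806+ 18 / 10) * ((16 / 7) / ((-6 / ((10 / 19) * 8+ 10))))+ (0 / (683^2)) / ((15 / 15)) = -758291645 / 10258024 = -73.92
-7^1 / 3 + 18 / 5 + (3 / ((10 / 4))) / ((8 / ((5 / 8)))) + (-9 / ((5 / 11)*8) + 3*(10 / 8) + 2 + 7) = 1117 / 96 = 11.64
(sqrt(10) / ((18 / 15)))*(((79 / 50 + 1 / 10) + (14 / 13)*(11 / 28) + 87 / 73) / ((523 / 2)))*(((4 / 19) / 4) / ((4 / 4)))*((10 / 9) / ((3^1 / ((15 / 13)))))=781705*sqrt(10) / 3310004763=0.00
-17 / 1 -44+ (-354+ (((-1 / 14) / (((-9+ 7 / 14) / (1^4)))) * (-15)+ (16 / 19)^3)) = -338347176 / 816221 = -414.53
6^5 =7776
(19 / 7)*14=38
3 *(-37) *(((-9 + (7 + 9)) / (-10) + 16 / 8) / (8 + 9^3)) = -1443 / 7370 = -0.20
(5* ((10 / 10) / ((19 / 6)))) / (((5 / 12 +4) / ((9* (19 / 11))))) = 3240 / 583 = 5.56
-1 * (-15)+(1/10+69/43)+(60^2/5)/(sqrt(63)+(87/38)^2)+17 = 88.34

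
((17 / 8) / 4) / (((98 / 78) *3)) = 221 / 1568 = 0.14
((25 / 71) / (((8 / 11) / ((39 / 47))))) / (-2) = -10725 / 53392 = -0.20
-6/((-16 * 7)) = 3/56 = 0.05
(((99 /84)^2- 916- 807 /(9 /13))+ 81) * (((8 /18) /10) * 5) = -4702301 /10584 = -444.28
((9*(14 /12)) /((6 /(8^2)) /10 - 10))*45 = -151200 /3197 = -47.29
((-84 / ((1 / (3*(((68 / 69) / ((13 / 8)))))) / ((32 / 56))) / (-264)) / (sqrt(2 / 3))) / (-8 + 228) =136*sqrt(6) / 180895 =0.00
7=7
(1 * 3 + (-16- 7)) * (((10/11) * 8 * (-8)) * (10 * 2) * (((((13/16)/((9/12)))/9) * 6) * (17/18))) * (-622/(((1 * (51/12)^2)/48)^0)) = -8797568000/891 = -9873813.69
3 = 3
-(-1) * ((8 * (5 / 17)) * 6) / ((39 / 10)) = 800 / 221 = 3.62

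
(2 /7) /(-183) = -2 /1281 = -0.00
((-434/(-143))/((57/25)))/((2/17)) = 92225/8151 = 11.31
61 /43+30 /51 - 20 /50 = 5873 /3655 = 1.61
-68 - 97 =-165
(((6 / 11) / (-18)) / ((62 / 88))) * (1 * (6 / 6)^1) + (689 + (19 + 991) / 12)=773.12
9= 9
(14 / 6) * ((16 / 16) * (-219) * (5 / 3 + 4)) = -8687 / 3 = -2895.67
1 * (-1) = -1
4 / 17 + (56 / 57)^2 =66308 / 55233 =1.20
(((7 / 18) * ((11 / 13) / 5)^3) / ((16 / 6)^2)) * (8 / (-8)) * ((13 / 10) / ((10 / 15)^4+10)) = -107811 / 3190720000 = -0.00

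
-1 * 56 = -56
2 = 2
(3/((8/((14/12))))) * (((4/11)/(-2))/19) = -7/1672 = -0.00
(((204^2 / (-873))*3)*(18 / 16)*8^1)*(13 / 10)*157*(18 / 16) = -143333307 / 485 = -295532.59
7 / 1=7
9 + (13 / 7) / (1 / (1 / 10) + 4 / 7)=679 / 74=9.18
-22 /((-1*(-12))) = -11 /6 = -1.83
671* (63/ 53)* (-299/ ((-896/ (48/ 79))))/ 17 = 5416983/ 569432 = 9.51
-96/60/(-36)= 2/45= 0.04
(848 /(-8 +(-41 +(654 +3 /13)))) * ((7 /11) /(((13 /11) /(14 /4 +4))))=5.66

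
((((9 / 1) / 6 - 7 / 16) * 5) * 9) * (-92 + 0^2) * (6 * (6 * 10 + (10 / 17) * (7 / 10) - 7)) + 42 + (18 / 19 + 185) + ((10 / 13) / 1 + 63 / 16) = -5570096391 / 3952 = -1409437.35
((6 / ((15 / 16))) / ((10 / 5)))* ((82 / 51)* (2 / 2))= 5.15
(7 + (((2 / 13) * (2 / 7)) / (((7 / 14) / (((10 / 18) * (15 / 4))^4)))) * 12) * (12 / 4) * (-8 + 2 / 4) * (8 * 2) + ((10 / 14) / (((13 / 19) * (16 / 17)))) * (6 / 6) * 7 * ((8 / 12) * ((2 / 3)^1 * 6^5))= 4684555 / 273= 17159.54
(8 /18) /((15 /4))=16 /135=0.12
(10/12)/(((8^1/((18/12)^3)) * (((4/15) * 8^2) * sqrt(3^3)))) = 75 * sqrt(3)/32768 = 0.00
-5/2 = -2.50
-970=-970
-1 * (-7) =7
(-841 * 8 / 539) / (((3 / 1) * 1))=-6728 / 1617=-4.16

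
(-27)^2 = 729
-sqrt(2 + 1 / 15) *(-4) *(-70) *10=-560 *sqrt(465) / 3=-4025.25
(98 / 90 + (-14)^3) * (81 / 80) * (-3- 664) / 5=740956293 / 2000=370478.15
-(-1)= 1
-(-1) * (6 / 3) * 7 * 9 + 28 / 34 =2156 / 17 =126.82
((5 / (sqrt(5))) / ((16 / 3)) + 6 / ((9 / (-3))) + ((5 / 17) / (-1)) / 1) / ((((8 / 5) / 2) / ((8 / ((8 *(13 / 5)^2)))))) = -375 / 884 + 375 *sqrt(5) / 10816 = -0.35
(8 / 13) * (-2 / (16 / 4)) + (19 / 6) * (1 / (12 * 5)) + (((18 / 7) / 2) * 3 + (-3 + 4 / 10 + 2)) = 98353 / 32760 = 3.00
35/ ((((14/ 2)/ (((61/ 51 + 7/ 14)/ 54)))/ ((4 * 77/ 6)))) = 8.06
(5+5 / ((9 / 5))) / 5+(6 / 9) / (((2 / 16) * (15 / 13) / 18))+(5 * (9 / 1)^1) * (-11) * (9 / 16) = -139451 / 720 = -193.68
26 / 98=13 / 49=0.27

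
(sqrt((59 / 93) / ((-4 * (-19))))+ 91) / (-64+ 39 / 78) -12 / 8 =-745 / 254 -sqrt(104253) / 224409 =-2.93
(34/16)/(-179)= -17/1432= -0.01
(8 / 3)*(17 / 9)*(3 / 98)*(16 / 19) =1088 / 8379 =0.13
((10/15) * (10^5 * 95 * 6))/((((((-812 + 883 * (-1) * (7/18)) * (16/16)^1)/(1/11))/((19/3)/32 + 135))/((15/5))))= -1212701.68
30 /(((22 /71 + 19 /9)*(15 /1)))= 1278 /1547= 0.83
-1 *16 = -16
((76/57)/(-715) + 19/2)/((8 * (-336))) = -5821/1647360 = -0.00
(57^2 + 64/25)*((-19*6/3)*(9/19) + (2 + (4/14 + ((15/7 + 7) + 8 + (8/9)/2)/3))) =-21622874/675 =-32033.89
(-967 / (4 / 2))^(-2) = 4 / 935089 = 0.00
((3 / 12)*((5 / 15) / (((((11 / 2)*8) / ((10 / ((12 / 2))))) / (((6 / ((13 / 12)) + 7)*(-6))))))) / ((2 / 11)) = -1.31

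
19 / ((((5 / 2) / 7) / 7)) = 1862 / 5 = 372.40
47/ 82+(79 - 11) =5623/ 82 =68.57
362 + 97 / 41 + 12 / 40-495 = -53437 / 410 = -130.33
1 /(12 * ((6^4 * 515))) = 1 /8009280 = 0.00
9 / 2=4.50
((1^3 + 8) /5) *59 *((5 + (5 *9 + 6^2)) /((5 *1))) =45666 /25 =1826.64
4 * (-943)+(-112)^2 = 8772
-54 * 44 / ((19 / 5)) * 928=-11024640 / 19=-580244.21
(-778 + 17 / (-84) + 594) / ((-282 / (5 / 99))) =77365 / 2345112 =0.03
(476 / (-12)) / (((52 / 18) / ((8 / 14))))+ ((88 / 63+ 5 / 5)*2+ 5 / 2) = -905 / 1638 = -0.55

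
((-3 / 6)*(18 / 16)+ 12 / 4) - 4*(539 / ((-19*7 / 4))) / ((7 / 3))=9189 / 304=30.23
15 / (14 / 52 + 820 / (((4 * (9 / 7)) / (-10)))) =-3510 / 373037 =-0.01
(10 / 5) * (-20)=-40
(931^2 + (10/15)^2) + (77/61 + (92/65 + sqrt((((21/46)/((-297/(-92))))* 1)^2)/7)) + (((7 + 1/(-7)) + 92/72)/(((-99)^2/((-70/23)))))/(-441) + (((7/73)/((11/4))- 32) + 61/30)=89782419746973336479/103587026629086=866734.21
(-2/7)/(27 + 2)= -2/203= -0.01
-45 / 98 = -0.46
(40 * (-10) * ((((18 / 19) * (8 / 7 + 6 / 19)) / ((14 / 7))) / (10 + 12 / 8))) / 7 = -1396800 / 406847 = -3.43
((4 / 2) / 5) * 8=16 / 5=3.20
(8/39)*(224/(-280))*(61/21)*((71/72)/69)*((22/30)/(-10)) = 95282/190724625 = 0.00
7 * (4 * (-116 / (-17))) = 3248 / 17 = 191.06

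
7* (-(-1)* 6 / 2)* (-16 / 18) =-56 / 3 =-18.67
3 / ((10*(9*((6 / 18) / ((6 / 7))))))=3 / 35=0.09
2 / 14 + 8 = 57 / 7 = 8.14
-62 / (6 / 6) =-62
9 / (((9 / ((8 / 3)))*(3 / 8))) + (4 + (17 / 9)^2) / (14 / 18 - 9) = 4123 / 666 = 6.19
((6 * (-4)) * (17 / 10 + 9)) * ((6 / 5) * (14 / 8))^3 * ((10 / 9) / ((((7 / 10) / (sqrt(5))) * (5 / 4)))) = -377496 * sqrt(5) / 125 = -6752.85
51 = 51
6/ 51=2/ 17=0.12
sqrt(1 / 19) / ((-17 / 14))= -14 * sqrt(19) / 323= -0.19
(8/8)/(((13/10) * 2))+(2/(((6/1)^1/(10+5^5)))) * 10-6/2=10447.38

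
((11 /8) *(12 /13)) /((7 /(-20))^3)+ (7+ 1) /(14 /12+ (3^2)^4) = -5197021968 /175564207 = -29.60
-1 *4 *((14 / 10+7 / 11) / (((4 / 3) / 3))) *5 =-1008 / 11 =-91.64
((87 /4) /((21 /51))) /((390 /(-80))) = -986 /91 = -10.84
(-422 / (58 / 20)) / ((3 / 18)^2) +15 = -151485 / 29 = -5223.62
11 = 11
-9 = -9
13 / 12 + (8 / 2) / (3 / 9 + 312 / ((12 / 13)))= 13339 / 12180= 1.10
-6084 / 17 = -357.88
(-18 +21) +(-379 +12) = -364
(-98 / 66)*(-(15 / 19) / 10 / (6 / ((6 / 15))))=49 / 6270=0.01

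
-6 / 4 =-3 / 2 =-1.50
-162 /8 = -81 /4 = -20.25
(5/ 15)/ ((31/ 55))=55/ 93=0.59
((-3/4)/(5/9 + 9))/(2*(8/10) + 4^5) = -135/1764032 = -0.00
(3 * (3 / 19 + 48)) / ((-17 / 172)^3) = -13967789760 / 93347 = -149632.98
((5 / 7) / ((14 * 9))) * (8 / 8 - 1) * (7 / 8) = 0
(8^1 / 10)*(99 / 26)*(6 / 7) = 1188 / 455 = 2.61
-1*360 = -360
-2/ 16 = -1/ 8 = -0.12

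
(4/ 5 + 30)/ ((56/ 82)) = 451/ 10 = 45.10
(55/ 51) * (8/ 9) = 440/ 459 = 0.96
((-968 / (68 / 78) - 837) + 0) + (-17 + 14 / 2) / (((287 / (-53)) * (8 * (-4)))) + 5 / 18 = -1368008825 / 702576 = -1947.13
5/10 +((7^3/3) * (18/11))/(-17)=-3929/374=-10.51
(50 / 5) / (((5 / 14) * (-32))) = -0.88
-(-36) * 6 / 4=54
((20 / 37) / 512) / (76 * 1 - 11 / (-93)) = 465 / 33526144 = 0.00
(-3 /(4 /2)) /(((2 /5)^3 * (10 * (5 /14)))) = -105 /16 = -6.56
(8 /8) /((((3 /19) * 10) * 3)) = 19 /90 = 0.21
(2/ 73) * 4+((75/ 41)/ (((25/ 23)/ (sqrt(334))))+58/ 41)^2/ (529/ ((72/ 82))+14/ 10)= 1440720 * sqrt(334)/ 182719657+306860912/ 182719657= 1.82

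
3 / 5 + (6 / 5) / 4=9 / 10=0.90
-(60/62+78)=-2448/31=-78.97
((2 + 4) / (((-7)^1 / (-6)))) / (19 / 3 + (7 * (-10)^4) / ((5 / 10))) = 0.00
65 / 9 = 7.22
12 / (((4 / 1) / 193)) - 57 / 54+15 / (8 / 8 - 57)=291149 / 504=577.68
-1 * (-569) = 569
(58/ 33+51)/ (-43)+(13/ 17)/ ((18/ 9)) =-40747/ 48246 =-0.84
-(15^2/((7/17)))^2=-14630625/49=-298584.18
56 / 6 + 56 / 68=518 / 51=10.16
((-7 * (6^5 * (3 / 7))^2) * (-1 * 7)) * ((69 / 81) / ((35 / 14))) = 927148032 / 5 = 185429606.40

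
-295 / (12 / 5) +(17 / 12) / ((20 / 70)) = -117.96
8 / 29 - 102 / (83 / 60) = -176816 / 2407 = -73.46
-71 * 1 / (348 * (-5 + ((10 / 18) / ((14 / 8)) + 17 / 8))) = 2982 / 37381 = 0.08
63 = 63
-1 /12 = -0.08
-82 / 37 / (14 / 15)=-615 / 259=-2.37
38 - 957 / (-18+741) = 8839 / 241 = 36.68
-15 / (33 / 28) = -140 / 11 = -12.73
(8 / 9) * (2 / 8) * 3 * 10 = 20 / 3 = 6.67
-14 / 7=-2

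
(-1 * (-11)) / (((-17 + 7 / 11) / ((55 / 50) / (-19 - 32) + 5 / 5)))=-60379 / 91800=-0.66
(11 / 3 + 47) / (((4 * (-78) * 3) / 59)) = -1121 / 351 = -3.19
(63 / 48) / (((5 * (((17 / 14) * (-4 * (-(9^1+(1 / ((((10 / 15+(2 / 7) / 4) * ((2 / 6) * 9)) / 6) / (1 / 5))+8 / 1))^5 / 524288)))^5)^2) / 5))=0.00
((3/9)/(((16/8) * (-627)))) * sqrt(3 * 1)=-0.00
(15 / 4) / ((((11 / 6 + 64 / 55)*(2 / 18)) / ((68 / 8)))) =378675 / 3956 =95.72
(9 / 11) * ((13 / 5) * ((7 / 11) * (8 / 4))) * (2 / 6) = 546 / 605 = 0.90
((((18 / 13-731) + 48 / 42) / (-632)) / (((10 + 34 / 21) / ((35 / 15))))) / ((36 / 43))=6651197 / 24056448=0.28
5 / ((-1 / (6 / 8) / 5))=-75 / 4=-18.75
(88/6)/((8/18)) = 33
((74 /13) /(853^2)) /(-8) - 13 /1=-491863721 /37835668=-13.00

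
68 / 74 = 34 / 37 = 0.92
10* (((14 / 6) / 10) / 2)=7 / 6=1.17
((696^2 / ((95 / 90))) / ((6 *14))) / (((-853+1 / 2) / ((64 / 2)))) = -46503936 / 226765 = -205.08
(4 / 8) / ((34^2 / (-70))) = -35 / 1156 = -0.03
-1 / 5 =-0.20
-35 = -35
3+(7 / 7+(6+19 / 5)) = 69 / 5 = 13.80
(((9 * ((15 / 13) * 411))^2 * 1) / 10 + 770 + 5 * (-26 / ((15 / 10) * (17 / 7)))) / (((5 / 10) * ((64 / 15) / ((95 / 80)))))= 2984351602525 / 2941952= 1014412.06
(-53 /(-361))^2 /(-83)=-2809 /10816643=-0.00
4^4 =256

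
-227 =-227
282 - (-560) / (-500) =7022 / 25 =280.88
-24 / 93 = -8 / 31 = -0.26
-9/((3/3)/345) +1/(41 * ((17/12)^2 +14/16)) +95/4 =-209709299/68060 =-3081.24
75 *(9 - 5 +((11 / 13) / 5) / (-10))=298.73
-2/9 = -0.22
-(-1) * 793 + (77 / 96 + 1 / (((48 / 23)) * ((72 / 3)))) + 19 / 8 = 917219 / 1152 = 796.20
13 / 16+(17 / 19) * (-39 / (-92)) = 8333 / 6992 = 1.19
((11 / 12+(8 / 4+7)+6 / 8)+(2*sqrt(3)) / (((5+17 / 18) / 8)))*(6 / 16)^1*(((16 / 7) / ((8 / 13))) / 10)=2.14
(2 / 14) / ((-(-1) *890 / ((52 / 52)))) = 1 / 6230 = 0.00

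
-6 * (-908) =5448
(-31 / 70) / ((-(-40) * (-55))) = 31 / 154000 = 0.00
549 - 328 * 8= -2075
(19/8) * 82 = 779/4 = 194.75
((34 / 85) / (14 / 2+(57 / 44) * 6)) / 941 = 44 / 1529125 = 0.00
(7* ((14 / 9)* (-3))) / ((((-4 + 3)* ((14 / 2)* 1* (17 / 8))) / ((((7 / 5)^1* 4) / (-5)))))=-2.46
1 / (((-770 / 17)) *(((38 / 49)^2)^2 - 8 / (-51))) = -714011781 / 16770637840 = -0.04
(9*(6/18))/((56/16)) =0.86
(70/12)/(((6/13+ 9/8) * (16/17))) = 1547/396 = 3.91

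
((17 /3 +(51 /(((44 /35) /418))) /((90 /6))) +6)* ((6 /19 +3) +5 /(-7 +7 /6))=106711 /38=2808.18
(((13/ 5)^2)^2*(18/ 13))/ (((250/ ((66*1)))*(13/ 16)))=1606176/ 78125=20.56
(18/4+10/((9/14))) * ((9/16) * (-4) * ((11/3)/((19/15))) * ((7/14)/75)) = -209/240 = -0.87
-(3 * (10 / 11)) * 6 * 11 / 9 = -20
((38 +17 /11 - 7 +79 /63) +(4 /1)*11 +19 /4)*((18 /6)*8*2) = 915308 /231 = 3962.37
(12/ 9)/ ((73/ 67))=268/ 219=1.22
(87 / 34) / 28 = 87 / 952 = 0.09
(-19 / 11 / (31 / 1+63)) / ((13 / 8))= -76 / 6721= -0.01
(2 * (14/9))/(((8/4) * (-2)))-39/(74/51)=-27.66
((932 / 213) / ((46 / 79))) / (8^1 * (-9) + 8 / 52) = -0.10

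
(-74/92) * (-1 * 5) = 185/46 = 4.02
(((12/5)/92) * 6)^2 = 324/13225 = 0.02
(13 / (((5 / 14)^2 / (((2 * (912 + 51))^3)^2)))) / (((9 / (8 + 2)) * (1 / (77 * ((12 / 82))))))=13352622844326969438563328 / 205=65134745582082777749089.41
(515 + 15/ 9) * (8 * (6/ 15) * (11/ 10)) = 5456/ 3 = 1818.67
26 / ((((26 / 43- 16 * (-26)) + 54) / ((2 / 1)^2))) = 1118 / 5059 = 0.22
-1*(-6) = 6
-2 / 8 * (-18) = 9 / 2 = 4.50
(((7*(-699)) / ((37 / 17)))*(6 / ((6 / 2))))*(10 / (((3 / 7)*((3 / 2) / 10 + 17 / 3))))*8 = -1863254400 / 12913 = -144292.91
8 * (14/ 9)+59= 643/ 9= 71.44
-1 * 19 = -19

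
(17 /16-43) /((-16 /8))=671 /32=20.97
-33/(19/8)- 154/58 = -16.55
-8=-8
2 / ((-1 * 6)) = -1 / 3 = -0.33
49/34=1.44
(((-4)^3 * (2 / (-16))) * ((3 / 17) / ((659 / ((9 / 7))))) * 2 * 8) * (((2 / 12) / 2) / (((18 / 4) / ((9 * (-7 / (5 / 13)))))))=-7488 / 56015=-0.13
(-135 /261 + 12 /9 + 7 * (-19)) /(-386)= 5750 /16791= 0.34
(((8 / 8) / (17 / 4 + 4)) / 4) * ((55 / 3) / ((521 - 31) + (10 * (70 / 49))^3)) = 343 / 2102526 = 0.00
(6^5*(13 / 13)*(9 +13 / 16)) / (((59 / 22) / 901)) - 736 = 1512414820 / 59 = 25634149.49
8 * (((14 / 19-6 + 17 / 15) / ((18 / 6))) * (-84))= 263648 / 285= 925.08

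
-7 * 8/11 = -56/11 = -5.09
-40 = -40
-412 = -412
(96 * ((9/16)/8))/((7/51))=49.18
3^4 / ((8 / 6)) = 243 / 4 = 60.75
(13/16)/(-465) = -13/7440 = -0.00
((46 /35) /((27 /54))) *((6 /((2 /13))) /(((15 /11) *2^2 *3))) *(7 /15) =3289 /1125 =2.92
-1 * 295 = -295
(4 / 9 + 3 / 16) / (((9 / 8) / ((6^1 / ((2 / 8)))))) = 364 / 27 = 13.48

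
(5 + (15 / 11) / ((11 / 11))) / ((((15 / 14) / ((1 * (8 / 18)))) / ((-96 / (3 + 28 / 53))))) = -1329664 / 18513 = -71.82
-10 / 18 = -5 / 9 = -0.56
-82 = -82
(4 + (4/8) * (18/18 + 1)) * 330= 1650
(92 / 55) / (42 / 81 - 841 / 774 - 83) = -213624 / 10672475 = -0.02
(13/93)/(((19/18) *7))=78/4123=0.02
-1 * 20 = -20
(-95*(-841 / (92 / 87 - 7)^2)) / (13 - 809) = -604725255 / 212762044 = -2.84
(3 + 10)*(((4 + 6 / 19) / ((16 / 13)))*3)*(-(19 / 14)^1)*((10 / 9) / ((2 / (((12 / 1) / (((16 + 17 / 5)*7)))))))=-173225 / 19012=-9.11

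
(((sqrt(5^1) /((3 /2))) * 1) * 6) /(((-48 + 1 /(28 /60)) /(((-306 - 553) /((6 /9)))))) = 12026 * sqrt(5) /107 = 251.32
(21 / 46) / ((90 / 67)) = 469 / 1380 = 0.34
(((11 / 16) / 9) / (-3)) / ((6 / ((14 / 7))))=-0.01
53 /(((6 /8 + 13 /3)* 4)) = 159 /61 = 2.61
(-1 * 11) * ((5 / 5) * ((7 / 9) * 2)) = -154 / 9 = -17.11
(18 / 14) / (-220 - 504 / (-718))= -3231 / 551096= -0.01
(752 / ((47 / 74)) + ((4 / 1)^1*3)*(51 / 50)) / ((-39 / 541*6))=-8089573 / 2925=-2765.67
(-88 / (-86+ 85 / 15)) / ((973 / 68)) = 17952 / 234493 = 0.08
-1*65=-65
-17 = -17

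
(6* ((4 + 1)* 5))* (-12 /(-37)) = 1800 /37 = 48.65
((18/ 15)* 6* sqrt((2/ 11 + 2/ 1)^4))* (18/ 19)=373248/ 11495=32.47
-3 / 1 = -3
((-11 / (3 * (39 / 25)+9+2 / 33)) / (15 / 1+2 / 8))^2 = 82355625 / 29885419876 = 0.00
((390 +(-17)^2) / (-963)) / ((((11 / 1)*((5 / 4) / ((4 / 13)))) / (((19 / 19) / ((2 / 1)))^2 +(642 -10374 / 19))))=-19012 / 12519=-1.52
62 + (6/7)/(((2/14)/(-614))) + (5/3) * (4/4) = -10861/3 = -3620.33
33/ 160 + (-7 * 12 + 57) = -4287/ 160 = -26.79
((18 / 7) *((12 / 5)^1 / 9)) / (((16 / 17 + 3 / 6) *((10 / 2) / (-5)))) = -816 / 1715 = -0.48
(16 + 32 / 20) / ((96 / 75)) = 55 / 4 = 13.75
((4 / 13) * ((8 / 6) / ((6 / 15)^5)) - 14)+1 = 2111 / 78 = 27.06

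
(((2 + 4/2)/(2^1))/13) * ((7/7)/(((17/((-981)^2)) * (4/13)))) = 962361/34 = 28304.74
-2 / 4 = -1 / 2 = -0.50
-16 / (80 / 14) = -14 / 5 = -2.80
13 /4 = 3.25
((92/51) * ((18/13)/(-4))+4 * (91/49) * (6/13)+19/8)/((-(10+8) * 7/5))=-320485/1559376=-0.21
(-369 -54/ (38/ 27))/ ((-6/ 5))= 6450/ 19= 339.47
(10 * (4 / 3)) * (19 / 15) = 152 / 9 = 16.89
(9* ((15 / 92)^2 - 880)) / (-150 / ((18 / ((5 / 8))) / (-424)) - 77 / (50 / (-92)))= -5027464125 / 1491788464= -3.37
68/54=34/27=1.26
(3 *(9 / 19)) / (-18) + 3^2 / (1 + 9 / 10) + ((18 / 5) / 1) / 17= 15729 / 3230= 4.87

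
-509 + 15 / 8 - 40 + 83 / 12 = -12965 / 24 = -540.21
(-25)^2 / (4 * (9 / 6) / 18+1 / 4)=7500 / 7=1071.43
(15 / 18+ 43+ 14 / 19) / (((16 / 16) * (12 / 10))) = 25405 / 684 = 37.14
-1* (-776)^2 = -602176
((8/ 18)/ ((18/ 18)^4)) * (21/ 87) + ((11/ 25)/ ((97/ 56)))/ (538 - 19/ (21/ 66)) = 6345962/ 58862025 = 0.11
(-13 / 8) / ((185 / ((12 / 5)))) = -39 / 1850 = -0.02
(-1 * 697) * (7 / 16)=-304.94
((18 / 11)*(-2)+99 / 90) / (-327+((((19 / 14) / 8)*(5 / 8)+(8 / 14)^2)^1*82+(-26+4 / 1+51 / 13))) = 4871776 / 694213685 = 0.01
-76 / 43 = -1.77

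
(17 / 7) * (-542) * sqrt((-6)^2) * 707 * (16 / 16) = -5583684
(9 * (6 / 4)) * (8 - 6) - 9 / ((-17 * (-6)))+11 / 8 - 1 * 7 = 2895 / 136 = 21.29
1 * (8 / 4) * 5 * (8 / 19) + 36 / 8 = 331 / 38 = 8.71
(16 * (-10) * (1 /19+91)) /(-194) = 138400 /1843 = 75.09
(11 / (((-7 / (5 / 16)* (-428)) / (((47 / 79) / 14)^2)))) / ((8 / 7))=121495 / 67013761024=0.00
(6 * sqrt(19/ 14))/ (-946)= -3 * sqrt(266)/ 6622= -0.01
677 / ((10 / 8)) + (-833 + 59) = -1162 / 5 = -232.40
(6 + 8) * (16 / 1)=224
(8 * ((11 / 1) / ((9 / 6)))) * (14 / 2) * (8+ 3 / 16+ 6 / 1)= 17479 / 3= 5826.33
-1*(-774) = 774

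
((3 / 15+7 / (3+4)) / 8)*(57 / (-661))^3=-555579 / 5776095620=-0.00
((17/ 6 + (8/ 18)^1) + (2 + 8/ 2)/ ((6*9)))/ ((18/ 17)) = 1037/ 324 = 3.20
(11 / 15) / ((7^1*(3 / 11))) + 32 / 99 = 817 / 1155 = 0.71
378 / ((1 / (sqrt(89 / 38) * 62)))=11718 * sqrt(3382) / 19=35866.31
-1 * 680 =-680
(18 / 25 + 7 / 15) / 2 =89 / 150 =0.59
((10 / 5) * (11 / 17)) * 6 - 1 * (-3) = 183 / 17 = 10.76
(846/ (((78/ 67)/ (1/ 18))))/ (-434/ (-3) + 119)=3149/ 20566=0.15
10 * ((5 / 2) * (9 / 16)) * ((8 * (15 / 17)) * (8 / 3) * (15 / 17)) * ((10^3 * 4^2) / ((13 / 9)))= 9720000000 / 3757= 2587170.61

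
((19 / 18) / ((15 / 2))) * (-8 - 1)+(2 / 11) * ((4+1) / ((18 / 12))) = -109 / 165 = -0.66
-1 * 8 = -8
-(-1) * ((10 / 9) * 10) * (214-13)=6700 / 3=2233.33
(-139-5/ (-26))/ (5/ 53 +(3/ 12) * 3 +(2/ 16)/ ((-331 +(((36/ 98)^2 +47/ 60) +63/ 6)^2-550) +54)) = -5530664891653374294/ 33634786541723497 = -164.43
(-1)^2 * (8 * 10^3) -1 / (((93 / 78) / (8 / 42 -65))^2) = 2138239004 / 423801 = 5045.38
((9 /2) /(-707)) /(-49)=9 /69286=0.00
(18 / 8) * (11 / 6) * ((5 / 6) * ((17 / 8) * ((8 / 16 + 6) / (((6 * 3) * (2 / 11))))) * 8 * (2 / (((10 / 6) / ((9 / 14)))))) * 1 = 89.53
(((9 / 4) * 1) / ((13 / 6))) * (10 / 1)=135 / 13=10.38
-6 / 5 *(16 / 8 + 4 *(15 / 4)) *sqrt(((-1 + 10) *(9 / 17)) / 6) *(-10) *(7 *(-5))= -630 *sqrt(102)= -6362.69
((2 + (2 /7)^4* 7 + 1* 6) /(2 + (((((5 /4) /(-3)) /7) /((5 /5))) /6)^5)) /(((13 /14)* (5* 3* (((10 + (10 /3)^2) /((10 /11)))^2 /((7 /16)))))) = 8655008467746816 /36933341559200262319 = 0.00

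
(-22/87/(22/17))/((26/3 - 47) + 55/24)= 136/25085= 0.01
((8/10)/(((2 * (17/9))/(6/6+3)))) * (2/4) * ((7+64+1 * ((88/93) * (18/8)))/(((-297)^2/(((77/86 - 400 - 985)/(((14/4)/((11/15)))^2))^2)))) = 62185858126373168/47968898489071875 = 1.30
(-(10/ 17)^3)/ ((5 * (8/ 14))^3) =-343/ 39304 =-0.01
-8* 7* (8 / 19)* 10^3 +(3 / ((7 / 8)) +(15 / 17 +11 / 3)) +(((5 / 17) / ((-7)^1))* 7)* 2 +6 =-159845180 / 6783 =-23565.56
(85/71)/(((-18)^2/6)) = 85/3834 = 0.02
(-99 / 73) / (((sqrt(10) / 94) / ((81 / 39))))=-125631 * sqrt(10) / 4745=-83.73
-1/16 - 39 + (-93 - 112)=-244.06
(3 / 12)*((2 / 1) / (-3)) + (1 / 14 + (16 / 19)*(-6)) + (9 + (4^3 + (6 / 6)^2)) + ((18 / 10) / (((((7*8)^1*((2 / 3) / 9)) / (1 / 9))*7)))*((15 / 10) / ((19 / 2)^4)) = 13190131603 / 191571870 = 68.85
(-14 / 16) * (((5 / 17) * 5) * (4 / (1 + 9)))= -35 / 68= -0.51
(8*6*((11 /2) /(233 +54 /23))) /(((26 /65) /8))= 121440 /5413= 22.43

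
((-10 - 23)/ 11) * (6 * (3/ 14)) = -27/ 7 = -3.86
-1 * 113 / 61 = -113 / 61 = -1.85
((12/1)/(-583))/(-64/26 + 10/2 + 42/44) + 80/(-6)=-13.34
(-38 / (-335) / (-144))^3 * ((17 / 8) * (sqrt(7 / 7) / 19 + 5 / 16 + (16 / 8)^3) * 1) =-15606391 / 1796147011584000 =-0.00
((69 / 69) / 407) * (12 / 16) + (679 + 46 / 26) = 14407839 / 21164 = 680.77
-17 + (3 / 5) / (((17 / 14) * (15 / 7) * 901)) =-6509627 / 382925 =-17.00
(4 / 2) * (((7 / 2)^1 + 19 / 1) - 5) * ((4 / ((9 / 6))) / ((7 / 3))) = 40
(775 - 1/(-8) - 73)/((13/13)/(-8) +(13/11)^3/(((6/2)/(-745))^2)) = 67286043/9755107421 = 0.01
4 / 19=0.21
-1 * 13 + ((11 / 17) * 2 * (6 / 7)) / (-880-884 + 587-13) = -920531 / 70805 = -13.00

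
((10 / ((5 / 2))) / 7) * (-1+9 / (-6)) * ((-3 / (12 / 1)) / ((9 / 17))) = 85 / 126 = 0.67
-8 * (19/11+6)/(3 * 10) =-68/33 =-2.06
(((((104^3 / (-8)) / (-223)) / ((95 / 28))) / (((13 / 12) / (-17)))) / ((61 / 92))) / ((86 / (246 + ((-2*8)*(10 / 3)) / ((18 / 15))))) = -1718417698816 / 166704765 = -10308.15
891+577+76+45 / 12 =6191 / 4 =1547.75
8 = 8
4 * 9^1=36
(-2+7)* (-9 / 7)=-45 / 7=-6.43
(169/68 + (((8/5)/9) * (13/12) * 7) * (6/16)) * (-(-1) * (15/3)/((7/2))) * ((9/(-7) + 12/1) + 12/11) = 42016/833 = 50.44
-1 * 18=-18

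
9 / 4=2.25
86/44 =43/22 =1.95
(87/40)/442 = 87/17680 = 0.00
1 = 1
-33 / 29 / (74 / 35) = -1155 / 2146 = -0.54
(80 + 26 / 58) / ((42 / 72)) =137.91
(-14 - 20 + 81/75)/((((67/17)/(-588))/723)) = 5947909884/1675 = 3550990.98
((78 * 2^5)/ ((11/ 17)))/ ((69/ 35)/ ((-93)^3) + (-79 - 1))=-398188889280/ 8258065453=-48.22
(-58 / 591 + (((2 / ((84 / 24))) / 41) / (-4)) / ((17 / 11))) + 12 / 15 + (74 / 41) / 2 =23097406 / 14417445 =1.60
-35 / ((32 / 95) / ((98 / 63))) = -161.63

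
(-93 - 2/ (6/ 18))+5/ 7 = -688/ 7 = -98.29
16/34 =8/17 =0.47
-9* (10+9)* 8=-1368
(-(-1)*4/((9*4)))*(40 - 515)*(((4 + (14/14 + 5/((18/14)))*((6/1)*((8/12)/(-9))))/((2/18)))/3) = -70300/243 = -289.30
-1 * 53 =-53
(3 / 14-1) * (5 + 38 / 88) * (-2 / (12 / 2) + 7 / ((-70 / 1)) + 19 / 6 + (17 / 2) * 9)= -568103 / 1680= -338.16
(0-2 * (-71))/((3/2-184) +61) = -284/243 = -1.17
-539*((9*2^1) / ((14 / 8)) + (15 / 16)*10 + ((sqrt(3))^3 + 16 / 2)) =-119273 / 8- 1617*sqrt(3) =-17709.85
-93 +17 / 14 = -1285 / 14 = -91.79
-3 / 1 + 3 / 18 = -17 / 6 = -2.83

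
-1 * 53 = -53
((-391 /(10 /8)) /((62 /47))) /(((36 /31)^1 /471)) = -2885189 /30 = -96172.97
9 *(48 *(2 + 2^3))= 4320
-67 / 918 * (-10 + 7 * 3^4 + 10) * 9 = -12663 / 34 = -372.44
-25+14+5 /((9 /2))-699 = -6380 /9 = -708.89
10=10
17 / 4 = 4.25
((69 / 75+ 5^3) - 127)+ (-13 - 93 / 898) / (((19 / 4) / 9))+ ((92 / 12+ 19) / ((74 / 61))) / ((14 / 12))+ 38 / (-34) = -8.18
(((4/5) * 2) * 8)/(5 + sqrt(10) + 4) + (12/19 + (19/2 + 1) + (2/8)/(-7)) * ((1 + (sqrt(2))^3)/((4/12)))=128.49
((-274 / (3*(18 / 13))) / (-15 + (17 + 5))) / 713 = -1781 / 134757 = -0.01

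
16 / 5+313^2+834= 494031 / 5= 98806.20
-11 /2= -5.50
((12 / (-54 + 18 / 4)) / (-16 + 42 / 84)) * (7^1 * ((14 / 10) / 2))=392 / 5115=0.08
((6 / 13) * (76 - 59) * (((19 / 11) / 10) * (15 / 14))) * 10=14535 / 1001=14.52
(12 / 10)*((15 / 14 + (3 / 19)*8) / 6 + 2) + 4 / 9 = 39637 / 11970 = 3.31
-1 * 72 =-72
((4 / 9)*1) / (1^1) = 4 / 9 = 0.44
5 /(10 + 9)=0.26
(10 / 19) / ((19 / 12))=120 / 361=0.33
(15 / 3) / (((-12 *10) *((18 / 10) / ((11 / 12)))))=-55 / 2592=-0.02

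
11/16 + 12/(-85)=743/1360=0.55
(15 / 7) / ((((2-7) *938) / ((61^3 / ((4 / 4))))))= -680943 / 6566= -103.71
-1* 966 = -966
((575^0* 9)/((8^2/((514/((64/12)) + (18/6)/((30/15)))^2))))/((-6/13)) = -23910471/8192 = -2918.76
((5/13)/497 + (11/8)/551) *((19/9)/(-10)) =-31037/44968560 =-0.00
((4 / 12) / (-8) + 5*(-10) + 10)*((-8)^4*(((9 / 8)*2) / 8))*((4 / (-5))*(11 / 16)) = 25370.40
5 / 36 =0.14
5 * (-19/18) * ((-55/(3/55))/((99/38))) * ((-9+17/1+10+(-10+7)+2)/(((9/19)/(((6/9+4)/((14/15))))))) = 801645625/2187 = 366550.35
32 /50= 16 /25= 0.64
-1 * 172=-172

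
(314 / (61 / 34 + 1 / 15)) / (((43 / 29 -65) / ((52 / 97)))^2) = 2334414160 / 194206756179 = 0.01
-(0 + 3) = -3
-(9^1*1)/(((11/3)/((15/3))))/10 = -27/22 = -1.23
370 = 370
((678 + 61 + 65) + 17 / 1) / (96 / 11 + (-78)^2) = 9031 / 67020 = 0.13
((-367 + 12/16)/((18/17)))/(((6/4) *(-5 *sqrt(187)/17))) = 4981 *sqrt(187)/1188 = 57.34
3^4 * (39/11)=287.18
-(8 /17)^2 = -64 /289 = -0.22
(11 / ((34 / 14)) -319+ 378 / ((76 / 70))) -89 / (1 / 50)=-1426469 / 323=-4416.31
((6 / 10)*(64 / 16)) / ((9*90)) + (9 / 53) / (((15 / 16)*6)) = 0.03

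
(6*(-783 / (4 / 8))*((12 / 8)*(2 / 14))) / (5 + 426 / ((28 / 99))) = -1.33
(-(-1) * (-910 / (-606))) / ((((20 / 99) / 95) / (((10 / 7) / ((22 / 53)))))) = 981825 / 404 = 2430.26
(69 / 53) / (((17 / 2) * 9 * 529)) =0.00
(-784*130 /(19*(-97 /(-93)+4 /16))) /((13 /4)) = -11665920 /9139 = -1276.50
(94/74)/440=47/16280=0.00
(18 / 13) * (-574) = -10332 / 13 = -794.77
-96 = -96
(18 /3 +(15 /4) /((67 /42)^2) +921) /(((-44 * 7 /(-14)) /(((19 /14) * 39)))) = 1544213619 /691306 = 2233.76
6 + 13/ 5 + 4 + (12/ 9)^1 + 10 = 359/ 15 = 23.93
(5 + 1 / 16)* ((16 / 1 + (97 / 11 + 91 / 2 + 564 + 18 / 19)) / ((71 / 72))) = 193579389 / 59356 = 3261.33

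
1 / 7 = 0.14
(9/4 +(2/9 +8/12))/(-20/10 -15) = -113/612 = -0.18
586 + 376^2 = 141962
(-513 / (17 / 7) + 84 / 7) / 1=-3387 / 17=-199.24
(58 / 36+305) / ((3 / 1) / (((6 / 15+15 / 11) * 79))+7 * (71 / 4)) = 2.47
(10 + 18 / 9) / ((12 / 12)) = 12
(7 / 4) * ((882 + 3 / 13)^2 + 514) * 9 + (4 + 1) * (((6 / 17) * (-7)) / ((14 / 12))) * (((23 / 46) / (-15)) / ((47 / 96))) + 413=6625822377287 / 540124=12267224.52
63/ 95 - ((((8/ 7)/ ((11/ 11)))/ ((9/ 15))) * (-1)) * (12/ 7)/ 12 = 13061/ 13965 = 0.94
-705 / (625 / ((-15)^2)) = -1269 / 5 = -253.80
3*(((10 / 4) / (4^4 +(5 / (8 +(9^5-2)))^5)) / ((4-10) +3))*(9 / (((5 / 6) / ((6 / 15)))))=-12411581042026892522754 / 294200439514711526465285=-0.04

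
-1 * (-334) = 334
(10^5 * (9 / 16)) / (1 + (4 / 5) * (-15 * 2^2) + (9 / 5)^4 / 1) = -17578125 / 11407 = -1540.99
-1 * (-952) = 952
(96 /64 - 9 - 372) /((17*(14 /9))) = -6831 /476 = -14.35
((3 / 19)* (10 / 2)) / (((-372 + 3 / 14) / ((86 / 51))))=-1204 / 336243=-0.00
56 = 56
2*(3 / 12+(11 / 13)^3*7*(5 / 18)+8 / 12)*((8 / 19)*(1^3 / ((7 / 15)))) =3313420 / 876603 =3.78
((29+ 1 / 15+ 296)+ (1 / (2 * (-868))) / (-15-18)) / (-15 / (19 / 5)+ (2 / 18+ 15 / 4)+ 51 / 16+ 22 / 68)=180451251738 / 1901161955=94.92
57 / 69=19 / 23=0.83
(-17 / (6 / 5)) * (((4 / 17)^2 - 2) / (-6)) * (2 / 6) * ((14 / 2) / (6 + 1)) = -1405 / 918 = -1.53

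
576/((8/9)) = 648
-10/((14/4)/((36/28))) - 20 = -1160/49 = -23.67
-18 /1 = -18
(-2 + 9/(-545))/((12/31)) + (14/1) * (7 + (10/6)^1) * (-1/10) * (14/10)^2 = -1579991/54500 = -28.99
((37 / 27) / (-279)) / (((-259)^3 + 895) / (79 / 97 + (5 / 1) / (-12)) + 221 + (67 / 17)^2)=4950859 / 44024391108736830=0.00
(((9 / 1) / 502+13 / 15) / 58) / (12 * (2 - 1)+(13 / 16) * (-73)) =-26644 / 82653045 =-0.00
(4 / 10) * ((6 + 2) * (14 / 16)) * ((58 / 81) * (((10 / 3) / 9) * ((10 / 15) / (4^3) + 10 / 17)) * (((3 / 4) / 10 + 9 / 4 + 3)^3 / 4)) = 70984846541 / 4230144000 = 16.78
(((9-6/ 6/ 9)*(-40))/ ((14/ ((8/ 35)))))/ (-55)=0.11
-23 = -23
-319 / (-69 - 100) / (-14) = -319 / 2366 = -0.13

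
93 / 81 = 31 / 27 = 1.15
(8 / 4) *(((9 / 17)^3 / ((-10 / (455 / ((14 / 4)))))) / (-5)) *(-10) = -7.72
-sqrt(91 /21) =-sqrt(39) /3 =-2.08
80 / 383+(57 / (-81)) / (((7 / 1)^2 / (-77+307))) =-1567870 / 506709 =-3.09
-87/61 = -1.43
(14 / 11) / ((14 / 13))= 13 / 11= 1.18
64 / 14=4.57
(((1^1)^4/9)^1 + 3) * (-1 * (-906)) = 2818.67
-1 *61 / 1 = -61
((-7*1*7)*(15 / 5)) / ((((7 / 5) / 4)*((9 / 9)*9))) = -140 / 3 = -46.67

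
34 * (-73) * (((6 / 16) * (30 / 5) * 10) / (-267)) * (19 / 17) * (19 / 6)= 131765 / 178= 740.25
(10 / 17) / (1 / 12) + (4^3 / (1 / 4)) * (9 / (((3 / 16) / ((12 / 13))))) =2508312 / 221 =11349.83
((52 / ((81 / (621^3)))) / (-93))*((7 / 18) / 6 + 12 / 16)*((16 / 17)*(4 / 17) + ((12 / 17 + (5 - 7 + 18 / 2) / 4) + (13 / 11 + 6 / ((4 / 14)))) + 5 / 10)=-306029567142 / 8959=-34158898.00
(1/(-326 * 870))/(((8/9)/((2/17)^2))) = -3/54644120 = -0.00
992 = 992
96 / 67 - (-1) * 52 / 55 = 8764 / 3685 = 2.38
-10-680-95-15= -800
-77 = -77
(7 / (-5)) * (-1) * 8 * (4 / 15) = 224 / 75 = 2.99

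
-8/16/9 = -1/18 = -0.06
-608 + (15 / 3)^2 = -583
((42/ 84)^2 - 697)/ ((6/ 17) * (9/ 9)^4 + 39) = -15793/ 892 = -17.71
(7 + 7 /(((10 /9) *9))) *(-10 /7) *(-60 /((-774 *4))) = -55 /258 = -0.21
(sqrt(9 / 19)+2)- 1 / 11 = 3 * sqrt(19) / 19+21 / 11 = 2.60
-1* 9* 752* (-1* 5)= 33840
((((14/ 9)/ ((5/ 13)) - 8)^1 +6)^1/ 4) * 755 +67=4076/ 9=452.89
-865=-865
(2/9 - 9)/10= -0.88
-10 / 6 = -5 / 3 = -1.67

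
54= 54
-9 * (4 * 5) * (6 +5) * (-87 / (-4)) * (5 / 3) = -71775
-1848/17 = -108.71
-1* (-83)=83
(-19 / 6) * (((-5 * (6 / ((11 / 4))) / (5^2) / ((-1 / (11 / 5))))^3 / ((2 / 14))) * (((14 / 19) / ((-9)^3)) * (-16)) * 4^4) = -102760448 / 1265625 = -81.19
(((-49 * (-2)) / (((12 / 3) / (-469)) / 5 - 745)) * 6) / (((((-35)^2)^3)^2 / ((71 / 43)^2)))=-1350988 / 2121622822151398876953125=-0.00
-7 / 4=-1.75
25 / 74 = 0.34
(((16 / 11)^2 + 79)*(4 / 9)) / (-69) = -39260 / 75141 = -0.52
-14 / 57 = -0.25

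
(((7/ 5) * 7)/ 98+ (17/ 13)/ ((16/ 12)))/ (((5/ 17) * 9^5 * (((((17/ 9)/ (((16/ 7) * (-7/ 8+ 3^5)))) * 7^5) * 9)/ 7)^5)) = 4715210202255840872/ 165348112525281287073733003597575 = 0.00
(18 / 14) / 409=9 / 2863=0.00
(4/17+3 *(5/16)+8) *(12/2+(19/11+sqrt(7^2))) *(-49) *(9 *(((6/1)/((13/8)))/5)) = -106948674/2431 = -43993.70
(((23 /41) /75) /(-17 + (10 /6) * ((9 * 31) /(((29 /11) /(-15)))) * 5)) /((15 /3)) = -667 /5905814250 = -0.00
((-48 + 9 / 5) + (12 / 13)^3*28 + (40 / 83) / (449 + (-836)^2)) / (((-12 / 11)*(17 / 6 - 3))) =-33915564371359 / 255052520190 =-132.97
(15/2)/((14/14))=15/2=7.50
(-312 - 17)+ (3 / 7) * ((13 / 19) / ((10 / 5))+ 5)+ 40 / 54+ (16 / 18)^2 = -1000903 / 3078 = -325.18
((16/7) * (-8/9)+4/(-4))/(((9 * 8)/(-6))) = 191/756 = 0.25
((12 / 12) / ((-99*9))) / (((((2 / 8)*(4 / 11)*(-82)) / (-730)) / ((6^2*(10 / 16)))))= -1825 / 738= -2.47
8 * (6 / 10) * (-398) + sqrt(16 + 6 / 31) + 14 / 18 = -85933 / 45 + sqrt(15562) / 31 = -1905.60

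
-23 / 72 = -0.32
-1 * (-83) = 83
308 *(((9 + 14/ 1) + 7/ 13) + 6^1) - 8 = 118168/ 13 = 9089.85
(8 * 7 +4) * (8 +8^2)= 4320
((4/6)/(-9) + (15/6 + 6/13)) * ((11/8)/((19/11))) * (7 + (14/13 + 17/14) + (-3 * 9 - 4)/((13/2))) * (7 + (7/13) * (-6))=1412983187/36065952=39.18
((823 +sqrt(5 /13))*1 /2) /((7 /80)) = 40*sqrt(65) /91 +32920 /7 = 4706.40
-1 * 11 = -11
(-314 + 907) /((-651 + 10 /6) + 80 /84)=-12453 /13616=-0.91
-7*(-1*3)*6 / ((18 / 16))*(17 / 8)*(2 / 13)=476 / 13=36.62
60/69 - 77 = -1751/23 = -76.13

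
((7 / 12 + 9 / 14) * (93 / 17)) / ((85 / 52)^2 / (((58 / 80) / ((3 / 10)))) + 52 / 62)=485115683 / 140613851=3.45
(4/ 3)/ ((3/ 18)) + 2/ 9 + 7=137/ 9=15.22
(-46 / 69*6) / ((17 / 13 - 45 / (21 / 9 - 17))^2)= -1308736 / 6265009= -0.21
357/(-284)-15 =-4617/284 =-16.26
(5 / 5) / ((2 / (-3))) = -3 / 2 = -1.50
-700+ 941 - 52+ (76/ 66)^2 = 207265/ 1089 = 190.33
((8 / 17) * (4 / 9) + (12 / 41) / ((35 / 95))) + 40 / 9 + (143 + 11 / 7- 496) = -2170336 / 6273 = -345.98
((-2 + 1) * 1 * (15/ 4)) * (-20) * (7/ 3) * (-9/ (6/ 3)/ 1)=-1575/ 2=-787.50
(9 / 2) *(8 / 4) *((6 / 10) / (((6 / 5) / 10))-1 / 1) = 36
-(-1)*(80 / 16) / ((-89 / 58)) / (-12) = 145 / 534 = 0.27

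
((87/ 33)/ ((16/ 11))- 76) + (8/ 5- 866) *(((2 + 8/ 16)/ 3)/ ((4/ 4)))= -38137/ 48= -794.52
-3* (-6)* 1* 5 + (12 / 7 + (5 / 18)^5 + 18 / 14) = 175732949 / 1889568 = 93.00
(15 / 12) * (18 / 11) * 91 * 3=12285 / 22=558.41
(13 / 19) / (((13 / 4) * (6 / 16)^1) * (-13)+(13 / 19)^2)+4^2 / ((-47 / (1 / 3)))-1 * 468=-468.16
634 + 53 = 687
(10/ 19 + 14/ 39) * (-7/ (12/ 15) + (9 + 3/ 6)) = 164/ 247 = 0.66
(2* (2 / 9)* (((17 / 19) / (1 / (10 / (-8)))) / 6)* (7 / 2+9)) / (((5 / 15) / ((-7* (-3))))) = -14875 / 228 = -65.24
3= 3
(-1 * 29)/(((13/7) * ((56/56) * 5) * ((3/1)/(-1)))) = 203/195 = 1.04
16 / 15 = 1.07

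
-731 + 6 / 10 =-3652 / 5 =-730.40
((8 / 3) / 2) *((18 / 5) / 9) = 8 / 15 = 0.53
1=1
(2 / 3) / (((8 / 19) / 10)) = 95 / 6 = 15.83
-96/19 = -5.05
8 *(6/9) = 16/3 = 5.33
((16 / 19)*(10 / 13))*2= 320 / 247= 1.30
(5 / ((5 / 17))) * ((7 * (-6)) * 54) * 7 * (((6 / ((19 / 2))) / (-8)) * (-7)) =-2833866 / 19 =-149150.84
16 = 16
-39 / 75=-13 / 25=-0.52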